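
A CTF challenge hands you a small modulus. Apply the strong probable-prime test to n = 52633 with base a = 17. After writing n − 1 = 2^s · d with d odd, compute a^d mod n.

n − 1 = 52632 = 2^3 · 6579, so s = 3 and d = 6579.
17^6579 mod 52633 = 825.

825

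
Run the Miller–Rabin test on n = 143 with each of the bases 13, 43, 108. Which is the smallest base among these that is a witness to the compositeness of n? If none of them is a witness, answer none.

13

n − 1 = 142 = 2^1 · 71, so s = 1 and d = 71.
Base 13: x_0 = 13^71 mod 143 = 13. x_0 ∉ {1, 142} and s = 1, so 13 is a Miller–Rabin witness and 143 is composite.
Base 43: x_0 = 43^71 mod 143 = 10. x_0 ∉ {1, 142} and s = 1, so 43 is a Miller–Rabin witness and 143 is composite.
Base 108: x_0 = 108^71 mod 143 = 75. x_0 ∉ {1, 142} and s = 1, so 108 is a Miller–Rabin witness and 143 is composite.
The smallest witness among the given bases is 13.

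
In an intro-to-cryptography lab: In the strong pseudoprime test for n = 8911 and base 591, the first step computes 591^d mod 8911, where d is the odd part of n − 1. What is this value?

8644

n − 1 = 8910 = 2^1 · 4455, so s = 1 and d = 4455.
591^4455 mod 8911 = 8644.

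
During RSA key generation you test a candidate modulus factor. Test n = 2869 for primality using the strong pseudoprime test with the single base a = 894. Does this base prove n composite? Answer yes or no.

yes

n − 1 = 2868 = 2^2 · 717, so s = 2 and d = 717.
x_0 = 894^717 mod 2869 = 1331.
x_0 is neither 1 nor 2868, so continue squaring.
x_1 = 1331^2 mod 2869 = 1388.
Reached i = s−1 = 1 without hitting −1: 894 is a Miller–Rabin witness and 2869 is composite.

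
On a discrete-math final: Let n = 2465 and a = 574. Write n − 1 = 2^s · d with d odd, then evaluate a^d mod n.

1509

n − 1 = 2464 = 2^5 · 77, so s = 5 and d = 77.
574^77 mod 2465 = 1509.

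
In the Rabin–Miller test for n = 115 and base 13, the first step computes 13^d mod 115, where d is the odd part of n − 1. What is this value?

n − 1 = 114 = 2^1 · 57, so s = 1 and d = 57.
13^57 mod 115 = 8.

8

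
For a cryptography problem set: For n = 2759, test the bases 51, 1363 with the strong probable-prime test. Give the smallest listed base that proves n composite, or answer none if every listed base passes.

n − 1 = 2758 = 2^1 · 1379, so s = 1 and d = 1379.
Base 51: x_0 = 51^1379 mod 2759 = 2308. x_0 ∉ {1, 2758} and s = 1, so 51 is a Miller–Rabin witness and 2759 is composite.
Base 1363: x_0 = 1363^1379 mod 2759 = 2479. x_0 ∉ {1, 2758} and s = 1, so 1363 is a Miller–Rabin witness and 2759 is composite.
The smallest witness among the given bases is 51.

51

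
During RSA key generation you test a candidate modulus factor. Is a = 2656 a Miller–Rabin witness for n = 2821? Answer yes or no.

n − 1 = 2820 = 2^2 · 705, so s = 2 and d = 705.
Repeated squaring mod 2821: 2656^1 ≡ 2656, 2656^2 ≡ 1836, 2656^4 ≡ 2622, 2656^8 ≡ 107, 2656^16 ≡ 165, 2656^32 ≡ 1836, 2656^64 ≡ 2622, 2656^128 ≡ 107, 2656^256 ≡ 165, 2656^512 ≡ 1836.
705 = 512 + 128 + 64 + 1, so 2656^705 ≡ 1836·107·2622·2656 ≡ 2820 (mod 2821).
x_0 = 2656^705 mod 2821 = 2820.
x_0 = 2820 ≡ −1, so 2656 is not a witness.

no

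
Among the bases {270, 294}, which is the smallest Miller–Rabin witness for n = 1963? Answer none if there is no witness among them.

294

n − 1 = 1962 = 2^1 · 981, so s = 1 and d = 981.
Base 270: x_0 = 270^981 mod 1963 = 1962. x_0 = 1962 ≡ −1, so 270 is not a witness.
Base 294: x_0 = 294^981 mod 1963 = 294. x_0 ∉ {1, 1962} and s = 1, so 294 is a Miller–Rabin witness and 1963 is composite.
The smallest witness among the given bases is 294.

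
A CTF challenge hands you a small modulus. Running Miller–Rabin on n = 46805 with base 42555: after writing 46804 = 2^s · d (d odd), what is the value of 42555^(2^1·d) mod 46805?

n − 1 = 46804 = 2^2 · 11701, so s = 2 and d = 11701.
x_0 = 42555^11701 mod 46805 = 34415.
x_1 = 34415^2 mod 46805 = 38505.

38505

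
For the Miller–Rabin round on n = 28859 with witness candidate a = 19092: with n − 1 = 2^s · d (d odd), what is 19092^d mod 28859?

28858

n − 1 = 28858 = 2^1 · 14429, so s = 1 and d = 14429.
Repeated squaring mod 28859: 19092^1 ≡ 19092, 19092^2 ≡ 15294, 19092^4 ≡ 4241, 19092^8 ≡ 6924, 19092^16 ≡ 6977, 19092^32 ≡ 22255, 19092^64 ≡ 6867, 19092^128 ≡ 83, 19092^256 ≡ 6889, 19092^512 ≡ 14125, 19092^1024 ≡ 13358, 19092^2048 ≡ 967, 19092^4096 ≡ 11601, 19092^8192 ≡ 13684.
14429 = 8192 + 4096 + 2048 + 64 + 16 + 8 + 4 + 1, so 19092^14429 ≡ 13684·11601·967·6867·6977·6924·4241·19092 ≡ 28858 (mod 28859).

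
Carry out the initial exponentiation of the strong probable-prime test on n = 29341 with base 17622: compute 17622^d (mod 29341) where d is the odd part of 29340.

n − 1 = 29340 = 2^2 · 7335, so s = 2 and d = 7335.
Repeated squaring mod 29341: 17622^1 ≡ 17622, 17622^2 ≡ 19081, 17622^4 ≡ 21433, 17622^8 ≡ 10793, 17622^16 ≡ 5079, 17622^32 ≡ 5502, 17622^64 ≡ 21433, 17622^128 ≡ 10793, 17622^256 ≡ 5079, 17622^512 ≡ 5502, 17622^1024 ≡ 21433, 17622^2048 ≡ 10793, 17622^4096 ≡ 5079.
7335 = 4096 + 2048 + 1024 + 128 + 32 + 4 + 2 + 1, so 17622^7335 ≡ 5079·10793·21433·10793·5502·21433·19081·17622 ≡ 12433 (mod 29341).

12433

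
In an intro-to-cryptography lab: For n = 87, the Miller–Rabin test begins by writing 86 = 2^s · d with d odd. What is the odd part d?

Halving: 86 → 43; 43 is odd.
So 86 = 2^1 · 43.

43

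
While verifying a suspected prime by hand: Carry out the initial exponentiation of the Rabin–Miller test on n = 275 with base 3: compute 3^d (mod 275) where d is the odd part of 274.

163

n − 1 = 274 = 2^1 · 137, so s = 1 and d = 137.
3^137 mod 275 = 163.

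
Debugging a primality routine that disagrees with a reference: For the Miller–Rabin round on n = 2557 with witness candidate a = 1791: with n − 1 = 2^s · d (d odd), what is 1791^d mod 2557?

n − 1 = 2556 = 2^2 · 639, so s = 2 and d = 639.
1791^639 mod 2557 = 1.

1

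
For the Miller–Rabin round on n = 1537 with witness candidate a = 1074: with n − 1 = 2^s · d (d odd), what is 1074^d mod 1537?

n − 1 = 1536 = 2^9 · 3, so s = 9 and d = 3.
1074^3 mod 1537 = 465.

465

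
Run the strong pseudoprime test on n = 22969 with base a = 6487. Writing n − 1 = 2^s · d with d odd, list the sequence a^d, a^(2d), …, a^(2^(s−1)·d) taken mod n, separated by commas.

n − 1 = 22968 = 2^3 · 2871, so s = 3 and d = 2871.
x_0 = 6487^2871 mod 22969 = 13170.
x_1 = 13170^2 mod 22969 = 9981.
x_2 = 9981^2 mod 22969 = 3808.

13170, 9981, 3808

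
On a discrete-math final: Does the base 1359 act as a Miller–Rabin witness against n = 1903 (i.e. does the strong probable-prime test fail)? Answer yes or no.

n − 1 = 1902 = 2^1 · 951, so s = 1 and d = 951.
x_0 = 1359^951 mod 1903 = 1436.
x_0 ∉ {1, 1902} and s = 1, so 1359 is a Miller–Rabin witness and 1903 is composite.

yes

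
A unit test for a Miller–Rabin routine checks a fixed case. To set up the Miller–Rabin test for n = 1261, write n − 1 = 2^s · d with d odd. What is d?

Halving: 1260 → 630 → 315; 315 is odd.
So 1260 = 2^2 · 315.

315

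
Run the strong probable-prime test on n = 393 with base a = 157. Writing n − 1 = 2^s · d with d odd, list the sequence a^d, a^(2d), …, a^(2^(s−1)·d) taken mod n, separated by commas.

235, 205, 367

n − 1 = 392 = 2^3 · 49, so s = 3 and d = 49.
x_0 = 157^49 mod 393 = 235.
x_1 = 235^2 mod 393 = 205.
x_2 = 205^2 mod 393 = 367.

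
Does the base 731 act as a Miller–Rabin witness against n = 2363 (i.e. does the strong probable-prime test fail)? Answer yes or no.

yes

n − 1 = 2362 = 2^1 · 1181, so s = 1 and d = 1181.
x_0 = 731^1181 mod 2363 = 2210.
x_0 ∉ {1, 2362} and s = 1, so 731 is a Miller–Rabin witness and 2363 is composite.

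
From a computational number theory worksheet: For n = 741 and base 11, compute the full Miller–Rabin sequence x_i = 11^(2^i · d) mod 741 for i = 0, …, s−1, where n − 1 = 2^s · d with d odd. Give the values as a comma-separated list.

n − 1 = 740 = 2^2 · 185, so s = 2 and d = 185.
x_0 = 11^185 mod 741 = 254.
x_1 = 254^2 mod 741 = 49.

254, 49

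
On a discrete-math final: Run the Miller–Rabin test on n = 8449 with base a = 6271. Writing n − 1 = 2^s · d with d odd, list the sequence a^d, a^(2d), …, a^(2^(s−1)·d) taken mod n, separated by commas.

n − 1 = 8448 = 2^8 · 33, so s = 8 and d = 33.
x_0 = 6271^33 mod 8449 = 2820.
x_1 = 2820^2 mod 8449 = 1891.
x_2 = 1891^2 mod 8449 = 1954.
x_3 = 1954^2 mod 8449 = 7617.
x_4 = 7617^2 mod 8449 = 7855.
x_5 = 7855^2 mod 8449 = 6427.
x_6 = 6427^2 mod 8449 = 7617.
x_7 = 7617^2 mod 8449 = 7855.

2820, 1891, 1954, 7617, 7855, 6427, 7617, 7855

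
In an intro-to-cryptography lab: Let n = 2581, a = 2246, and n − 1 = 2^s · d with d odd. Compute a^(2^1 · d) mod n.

n − 1 = 2580 = 2^2 · 645, so s = 2 and d = 645.
x_0 = 2246^645 mod 2581 = 187.
x_1 = 187^2 mod 2581 = 1416.

1416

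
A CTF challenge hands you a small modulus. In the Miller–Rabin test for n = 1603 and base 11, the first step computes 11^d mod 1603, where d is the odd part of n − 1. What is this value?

n − 1 = 1602 = 2^1 · 801, so s = 1 and d = 801.
Repeated squaring mod 1603: 11^1 ≡ 11, 11^2 ≡ 121, 11^4 ≡ 214, 11^8 ≡ 912, 11^16 ≡ 1390, 11^32 ≡ 485, 11^64 ≡ 1187, 11^128 ≡ 1535, 11^256 ≡ 1418, 11^512 ≡ 562.
801 = 512 + 256 + 32 + 1, so 11^801 ≡ 562·1418·485·11 ≡ 1331 (mod 1603).

1331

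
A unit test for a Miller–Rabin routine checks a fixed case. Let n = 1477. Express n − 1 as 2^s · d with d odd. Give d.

Halving: 1476 → 738 → 369; 369 is odd.
So 1476 = 2^2 · 369.

369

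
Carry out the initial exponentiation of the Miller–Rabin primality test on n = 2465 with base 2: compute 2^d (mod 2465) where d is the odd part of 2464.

n − 1 = 2464 = 2^5 · 77, so s = 5 and d = 77.
2^77 mod 2465 = 1902.

1902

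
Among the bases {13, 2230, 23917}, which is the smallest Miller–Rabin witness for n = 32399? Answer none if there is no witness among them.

n − 1 = 32398 = 2^1 · 16199, so s = 1 and d = 16199.
Base 13: x_0 = 13^16199 mod 32399 = 16123. x_0 ∉ {1, 32398} and s = 1, so 13 is a Miller–Rabin witness and 32399 is composite.
Base 2230: x_0 = 2230^16199 mod 32399 = 14402. x_0 ∉ {1, 32398} and s = 1, so 2230 is a Miller–Rabin witness and 32399 is composite.
Base 23917: x_0 = 23917^16199 mod 32399 = 23559. x_0 ∉ {1, 32398} and s = 1, so 23917 is a Miller–Rabin witness and 32399 is composite.
The smallest witness among the given bases is 13.

13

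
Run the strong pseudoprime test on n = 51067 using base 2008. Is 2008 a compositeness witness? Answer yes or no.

yes

n − 1 = 51066 = 2^1 · 25533, so s = 1 and d = 25533.
x_0 = 2008^25533 mod 51067 = 670.
x_0 ∉ {1, 51066} and s = 1, so 2008 is a Miller–Rabin witness and 51067 is composite.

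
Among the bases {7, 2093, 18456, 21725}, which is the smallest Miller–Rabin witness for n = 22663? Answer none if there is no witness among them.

n − 1 = 22662 = 2^1 · 11331, so s = 1 and d = 11331.
Base 7: x_0 = 7^11331 mod 22663 = 8251. x_0 ∉ {1, 22662} and s = 1, so 7 is a Miller–Rabin witness and 22663 is composite.
Base 2093: x_0 = 2093^11331 mod 22663 = 13565. x_0 ∉ {1, 22662} and s = 1, so 2093 is a Miller–Rabin witness and 22663 is composite.
Base 18456: x_0 = 18456^11331 mod 22663 = 18477. x_0 ∉ {1, 22662} and s = 1, so 18456 is a Miller–Rabin witness and 22663 is composite.
Base 21725: x_0 = 21725^11331 mod 22663 = 6930. x_0 ∉ {1, 22662} and s = 1, so 21725 is a Miller–Rabin witness and 22663 is composite.
The smallest witness among the given bases is 7.

7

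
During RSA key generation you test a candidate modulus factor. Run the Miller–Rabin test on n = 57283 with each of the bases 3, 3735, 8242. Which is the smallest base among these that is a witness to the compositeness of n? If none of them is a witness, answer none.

n − 1 = 57282 = 2^1 · 28641, so s = 1 and d = 28641.
Base 3: x_0 = 3^28641 mod 57283 = 57282. x_0 = 57282 ≡ −1, so 3 is not a witness.
Base 3735: x_0 = 3735^28641 mod 57283 = 57282. x_0 = 57282 ≡ −1, so 3735 is not a witness.
Base 8242: x_0 = 8242^28641 mod 57283 = 1. x_0 = 1, so 8242 is not a witness.
No listed base is a witness for 57283.

none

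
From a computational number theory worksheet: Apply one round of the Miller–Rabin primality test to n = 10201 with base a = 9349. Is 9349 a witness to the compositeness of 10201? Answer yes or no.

yes

n − 1 = 10200 = 2^3 · 1275, so s = 3 and d = 1275.
x_0 = 9349^1275 mod 10201 = 4030.
x_0 is neither 1 nor 10200, so continue squaring.
x_1 = 4030^2 mod 10201 = 908.
x_2 = 908^2 mod 10201 = 8384.
Reached i = s−1 = 2 without hitting −1: 9349 is a Miller–Rabin witness and 10201 is composite.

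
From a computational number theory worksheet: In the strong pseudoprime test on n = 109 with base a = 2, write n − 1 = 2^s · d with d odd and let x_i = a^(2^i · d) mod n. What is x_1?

n − 1 = 108 = 2^2 · 27, so s = 2 and d = 27.
x_0 = 2^27 mod 109 = 33.
x_1 = 33^2 mod 109 = 108.

108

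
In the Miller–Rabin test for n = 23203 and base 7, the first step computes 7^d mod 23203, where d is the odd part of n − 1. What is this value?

1

n − 1 = 23202 = 2^1 · 11601, so s = 1 and d = 11601.
7^11601 mod 23203 = 1.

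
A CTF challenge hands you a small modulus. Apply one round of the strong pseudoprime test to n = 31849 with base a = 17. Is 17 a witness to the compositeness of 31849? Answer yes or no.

no

n − 1 = 31848 = 2^3 · 3981, so s = 3 and d = 3981.
By repeated squaring, 17^3981 ≡ 31848 (mod 31849).
x_0 = 17^3981 mod 31849 = 31848.
x_0 = 31848 ≡ −1, so 17 is not a witness.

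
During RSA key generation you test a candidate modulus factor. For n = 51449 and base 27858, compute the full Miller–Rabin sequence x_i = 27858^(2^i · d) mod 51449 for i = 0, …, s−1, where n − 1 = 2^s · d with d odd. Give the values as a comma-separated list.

n − 1 = 51448 = 2^3 · 6431, so s = 3 and d = 6431.
x_0 = 27858^6431 mod 51449 = 23708.
x_1 = 23708^2 mod 51449 = 40388.
x_2 = 40388^2 mod 51449 = 51448.

23708, 40388, 51448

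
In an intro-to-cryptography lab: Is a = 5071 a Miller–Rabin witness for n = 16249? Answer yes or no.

n − 1 = 16248 = 2^3 · 2031, so s = 3 and d = 2031.
x_0 = 5071^2031 mod 16249 = 4054.
x_0 is neither 1 nor 16248, so continue squaring.
x_1 = 4054^2 mod 16249 = 7177.
x_2 = 7177^2 mod 16249 = 16248.
x_2 ≡ −1, so 5071 is not a witness.

no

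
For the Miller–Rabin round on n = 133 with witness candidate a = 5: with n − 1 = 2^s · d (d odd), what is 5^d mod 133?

n − 1 = 132 = 2^2 · 33, so s = 2 and d = 33.
5^33 mod 133 = 83.

83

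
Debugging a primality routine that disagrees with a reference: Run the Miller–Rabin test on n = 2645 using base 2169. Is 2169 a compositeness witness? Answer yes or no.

n − 1 = 2644 = 2^2 · 661, so s = 2 and d = 661.
x_0 = 2169^661 mod 2645 = 559.
x_0 is neither 1 nor 2644, so continue squaring.
x_1 = 559^2 mod 2645 = 371.
Reached i = s−1 = 1 without hitting −1: 2169 is a Miller–Rabin witness and 2645 is composite.

yes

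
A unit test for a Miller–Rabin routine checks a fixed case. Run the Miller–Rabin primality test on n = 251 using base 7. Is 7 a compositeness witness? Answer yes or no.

n − 1 = 250 = 2^1 · 125, so s = 1 and d = 125.
x_0 = 7^125 mod 251 = 1.
x_0 = 1, so 7 is not a witness.

no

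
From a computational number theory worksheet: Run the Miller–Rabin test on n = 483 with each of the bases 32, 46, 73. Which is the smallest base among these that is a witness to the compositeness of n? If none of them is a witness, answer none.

32

n − 1 = 482 = 2^1 · 241, so s = 1 and d = 241.
Base 32: x_0 = 32^241 mod 483 = 179. x_0 ∉ {1, 482} and s = 1, so 32 is a Miller–Rabin witness and 483 is composite.
Base 46: x_0 = 46^241 mod 483 = 46. x_0 ∉ {1, 482} and s = 1, so 46 is a Miller–Rabin witness and 483 is composite.
Base 73: x_0 = 73^241 mod 483 = 52. x_0 ∉ {1, 482} and s = 1, so 73 is a Miller–Rabin witness and 483 is composite.
The smallest witness among the given bases is 32.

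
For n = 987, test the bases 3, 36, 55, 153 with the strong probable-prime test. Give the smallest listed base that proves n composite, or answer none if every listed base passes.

n − 1 = 986 = 2^1 · 493, so s = 1 and d = 493.
Base 3: x_0 = 3^493 mod 987 = 675. x_0 ∉ {1, 986} and s = 1, so 3 is a Miller–Rabin witness and 987 is composite.
Base 36: x_0 = 36^493 mod 987 = 183. x_0 ∉ {1, 986} and s = 1, so 36 is a Miller–Rabin witness and 987 is composite.
Base 55: x_0 = 55^493 mod 987 = 34. x_0 ∉ {1, 986} and s = 1, so 55 is a Miller–Rabin witness and 987 is composite.
Base 153: x_0 = 153^493 mod 987 = 384. x_0 ∉ {1, 986} and s = 1, so 153 is a Miller–Rabin witness and 987 is composite.
The smallest witness among the given bases is 3.

3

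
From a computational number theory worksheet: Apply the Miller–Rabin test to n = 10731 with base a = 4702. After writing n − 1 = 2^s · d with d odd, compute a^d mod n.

n − 1 = 10730 = 2^1 · 5365, so s = 1 and d = 5365.
4702^5365 mod 10731 = 2014.

2014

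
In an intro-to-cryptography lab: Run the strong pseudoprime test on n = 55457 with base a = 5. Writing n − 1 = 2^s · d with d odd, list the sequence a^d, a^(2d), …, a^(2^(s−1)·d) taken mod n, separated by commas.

n − 1 = 55456 = 2^5 · 1733, so s = 5 and d = 1733.
x_0 = 5^1733 mod 55457 = 18330.
x_1 = 18330^2 mod 55457 = 30394.
x_2 = 30394^2 mod 55457 = 47987.
x_3 = 47987^2 mod 55457 = 11158.
x_4 = 11158^2 mod 55457 = 55456.

18330, 30394, 47987, 11158, 55456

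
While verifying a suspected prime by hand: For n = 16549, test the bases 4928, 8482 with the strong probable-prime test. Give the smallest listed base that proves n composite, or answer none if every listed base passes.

n − 1 = 16548 = 2^2 · 4137, so s = 2 and d = 4137.
Base 4928: x_0 = 4928^4137 mod 16549 = 1. x_0 = 1, so 4928 is not a witness.
Base 8482: x_0 = 8482^4137 mod 16549 = 12368. x_0 is neither 1 nor 16548, so continue squaring. x_1 = 12368^2 mod 16549 = 5017. Reached i = s−1 = 1 without hitting −1: 8482 is a Miller–Rabin witness and 16549 is composite.
The smallest witness among the given bases is 8482.

8482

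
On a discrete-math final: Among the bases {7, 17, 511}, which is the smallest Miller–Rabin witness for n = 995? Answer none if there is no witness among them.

n − 1 = 994 = 2^1 · 497, so s = 1 and d = 497.
Base 7: x_0 = 7^497 mod 995 = 447. x_0 ∉ {1, 994} and s = 1, so 7 is a Miller–Rabin witness and 995 is composite.
Base 17: x_0 = 17^497 mod 995 = 507. x_0 ∉ {1, 994} and s = 1, so 17 is a Miller–Rabin witness and 995 is composite.
Base 511: x_0 = 511^497 mod 995 = 166. x_0 ∉ {1, 994} and s = 1, so 511 is a Miller–Rabin witness and 995 is composite.
The smallest witness among the given bases is 7.

7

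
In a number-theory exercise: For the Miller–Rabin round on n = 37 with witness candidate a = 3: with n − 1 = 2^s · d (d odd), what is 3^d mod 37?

n − 1 = 36 = 2^2 · 9, so s = 2 and d = 9.
3^9 mod 37 = 36.

36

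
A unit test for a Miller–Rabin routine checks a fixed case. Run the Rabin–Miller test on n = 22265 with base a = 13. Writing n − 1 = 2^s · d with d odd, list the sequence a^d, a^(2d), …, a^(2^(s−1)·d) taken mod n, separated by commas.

n − 1 = 22264 = 2^3 · 2783, so s = 3 and d = 2783.
x_0 = 13^2783 mod 22265 = 21092.
x_1 = 21092^2 mod 22265 = 17764.
x_2 = 17764^2 mod 22265 = 20116.

21092, 17764, 20116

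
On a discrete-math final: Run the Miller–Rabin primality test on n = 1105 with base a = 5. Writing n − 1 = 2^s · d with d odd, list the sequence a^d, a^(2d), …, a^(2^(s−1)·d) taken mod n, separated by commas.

n − 1 = 1104 = 2^4 · 69, so s = 4 and d = 69.
x_0 = 5^69 mod 1105 = 915.
x_1 = 915^2 mod 1105 = 740.
x_2 = 740^2 mod 1105 = 625.
x_3 = 625^2 mod 1105 = 560.

915, 740, 625, 560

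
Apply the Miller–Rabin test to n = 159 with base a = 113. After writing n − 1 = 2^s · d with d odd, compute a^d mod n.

n − 1 = 158 = 2^1 · 79, so s = 1 and d = 79.
113^79 mod 159 = 113.

113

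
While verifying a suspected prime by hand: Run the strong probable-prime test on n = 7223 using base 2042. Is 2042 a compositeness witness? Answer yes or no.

n − 1 = 7222 = 2^1 · 3611, so s = 1 and d = 3611.
x_0 = 2042^3611 mod 7223 = 5235.
x_0 ∉ {1, 7222} and s = 1, so 2042 is a Miller–Rabin witness and 7223 is composite.

yes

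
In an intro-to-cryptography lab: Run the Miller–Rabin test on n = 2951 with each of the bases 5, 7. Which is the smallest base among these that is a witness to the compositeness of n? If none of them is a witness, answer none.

n − 1 = 2950 = 2^1 · 1475, so s = 1 and d = 1475.
Base 5: x_0 = 5^1475 mod 2951 = 1854. x_0 ∉ {1, 2950} and s = 1, so 5 is a Miller–Rabin witness and 2951 is composite.
Base 7: x_0 = 7^1475 mod 2951 = 1198. x_0 ∉ {1, 2950} and s = 1, so 7 is a Miller–Rabin witness and 2951 is composite.
The smallest witness among the given bases is 5.

5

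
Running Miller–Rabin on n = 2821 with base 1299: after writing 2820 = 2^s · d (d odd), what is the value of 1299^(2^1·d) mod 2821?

1

n − 1 = 2820 = 2^2 · 705, so s = 2 and d = 705.
x_0 = 1299^705 mod 2821 = 1520.
x_1 = 1520^2 mod 2821 = 1.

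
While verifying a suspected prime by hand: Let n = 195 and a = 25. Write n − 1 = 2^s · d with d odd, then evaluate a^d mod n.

n − 1 = 194 = 2^1 · 97, so s = 1 and d = 97.
Repeated squaring mod 195: 25^1 ≡ 25, 25^2 ≡ 40, 25^4 ≡ 40, 25^8 ≡ 40, 25^16 ≡ 40, 25^32 ≡ 40, 25^64 ≡ 40.
97 = 64 + 32 + 1, so 25^97 ≡ 40·40·25 ≡ 25 (mod 195).

25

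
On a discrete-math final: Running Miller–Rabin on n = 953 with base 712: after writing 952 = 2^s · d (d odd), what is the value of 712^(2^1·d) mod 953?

n − 1 = 952 = 2^3 · 119, so s = 3 and d = 119.
x_0 = 712^119 mod 953 = 617.
x_1 = 617^2 mod 953 = 442.

442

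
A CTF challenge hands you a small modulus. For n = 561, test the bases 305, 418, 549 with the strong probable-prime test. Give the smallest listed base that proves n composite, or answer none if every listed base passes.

418

n − 1 = 560 = 2^4 · 35, so s = 4 and d = 35.
Base 305: x_0 = 305^35 mod 561 = 560. x_0 = 560 ≡ −1, so 305 is not a witness.
Base 418: x_0 = 418^35 mod 561 = 286. x_0 is neither 1 nor 560, so continue squaring. x_1 = 286^2 mod 561 = 451. x_2 = 451^2 mod 561 = 319. x_3 = 319^2 mod 561 = 220. Reached i = s−1 = 3 without hitting −1: 418 is a Miller–Rabin witness and 561 is composite.
Base 549: x_0 = 549^35 mod 561 = 516. x_0 is neither 1 nor 560, so continue squaring. x_1 = 516^2 mod 561 = 342. x_2 = 342^2 mod 561 = 276. x_3 = 276^2 mod 561 = 441. Reached i = s−1 = 3 without hitting −1: 549 is a Miller–Rabin witness and 561 is composite.
The smallest witness among the given bases is 418.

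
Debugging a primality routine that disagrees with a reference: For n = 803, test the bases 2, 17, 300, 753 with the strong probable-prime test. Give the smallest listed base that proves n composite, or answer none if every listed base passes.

n − 1 = 802 = 2^1 · 401, so s = 1 and d = 401.
Base 2: x_0 = 2^401 mod 803 = 178. x_0 ∉ {1, 802} and s = 1, so 2 is a Miller–Rabin witness and 803 is composite.
Base 17: x_0 = 17^401 mod 803 = 358. x_0 ∉ {1, 802} and s = 1, so 17 is a Miller–Rabin witness and 803 is composite.
Base 300: x_0 = 300^401 mod 803 = 575. x_0 ∉ {1, 802} and s = 1, so 300 is a Miller–Rabin witness and 803 is composite.
Base 753: x_0 = 753^401 mod 803 = 225. x_0 ∉ {1, 802} and s = 1, so 753 is a Miller–Rabin witness and 803 is composite.
The smallest witness among the given bases is 2.

2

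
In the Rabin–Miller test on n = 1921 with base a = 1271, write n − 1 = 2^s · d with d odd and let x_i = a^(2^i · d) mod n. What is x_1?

1801

n − 1 = 1920 = 2^7 · 15, so s = 7 and d = 15.
x_0 = 1271^15 mod 1921 = 480.
x_1 = 480^2 mod 1921 = 1801.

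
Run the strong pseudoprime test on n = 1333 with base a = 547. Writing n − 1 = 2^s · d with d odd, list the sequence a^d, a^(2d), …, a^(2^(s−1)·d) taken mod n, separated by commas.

n − 1 = 1332 = 2^2 · 333, so s = 2 and d = 333.
x_0 = 547^333 mod 1333 = 188.
x_1 = 188^2 mod 1333 = 686.

188, 686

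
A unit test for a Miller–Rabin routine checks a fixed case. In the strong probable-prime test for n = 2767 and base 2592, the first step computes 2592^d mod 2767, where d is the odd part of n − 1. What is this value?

n − 1 = 2766 = 2^1 · 1383, so s = 1 and d = 1383.
2592^1383 mod 2767 = 1.

1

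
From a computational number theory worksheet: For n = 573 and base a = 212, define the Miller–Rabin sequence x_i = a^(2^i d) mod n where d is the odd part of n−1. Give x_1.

361

n − 1 = 572 = 2^2 · 143, so s = 2 and d = 143.
x_0 = 212^143 mod 573 = 401.
x_1 = 401^2 mod 573 = 361.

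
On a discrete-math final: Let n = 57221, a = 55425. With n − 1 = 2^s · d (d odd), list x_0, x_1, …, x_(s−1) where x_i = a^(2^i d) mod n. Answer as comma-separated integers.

1, 1

n − 1 = 57220 = 2^2 · 14305, so s = 2 and d = 14305.
x_0 = 55425^14305 mod 57221 = 1.
x_1 = 1^2 mod 57221 = 1.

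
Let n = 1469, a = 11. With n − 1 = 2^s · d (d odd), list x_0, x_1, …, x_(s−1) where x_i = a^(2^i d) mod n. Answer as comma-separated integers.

n − 1 = 1468 = 2^2 · 367, so s = 2 and d = 367.
x_0 = 11^367 mod 1469 = 1042.
x_1 = 1042^2 mod 1469 = 173.

1042, 173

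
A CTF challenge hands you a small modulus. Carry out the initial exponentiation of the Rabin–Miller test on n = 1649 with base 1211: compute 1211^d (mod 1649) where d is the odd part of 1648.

64

n − 1 = 1648 = 2^4 · 103, so s = 4 and d = 103.
Repeated squaring mod 1649: 1211^1 ≡ 1211, 1211^2 ≡ 560, 1211^4 ≡ 290, 1211^8 ≡ 1, 1211^16 ≡ 1, 1211^32 ≡ 1, 1211^64 ≡ 1.
103 = 64 + 32 + 4 + 2 + 1, so 1211^103 ≡ 1·1·290·560·1211 ≡ 64 (mod 1649).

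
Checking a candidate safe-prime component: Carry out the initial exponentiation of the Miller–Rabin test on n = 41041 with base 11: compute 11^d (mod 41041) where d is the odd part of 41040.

n − 1 = 41040 = 2^4 · 2565, so s = 4 and d = 2565.
Repeated squaring mod 41041: 11^1 ≡ 11, 11^2 ≡ 121, 11^4 ≡ 14641, 11^8 ≡ 1738, 11^16 ≡ 24651, 11^32 ≡ 18755, 11^64 ≡ 28655, 11^128 ≡ 1738, 11^256 ≡ 24651, 11^512 ≡ 18755, 11^1024 ≡ 28655, 11^2048 ≡ 1738.
2565 = 2048 + 512 + 4 + 1, so 11^2565 ≡ 1738·18755·14641·11 ≡ 4103 (mod 41041).

4103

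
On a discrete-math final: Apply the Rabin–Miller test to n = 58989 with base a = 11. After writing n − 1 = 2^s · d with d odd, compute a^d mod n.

n − 1 = 58988 = 2^2 · 14747, so s = 2 and d = 14747.
Repeated squaring mod 58989: 11^1 ≡ 11, 11^2 ≡ 121, 11^4 ≡ 14641, 11^8 ≡ 51844, 11^16 ≡ 25540, 11^32 ≡ 50227, 11^64 ≡ 27955, 11^128 ≡ 54742, 11^256 ≡ 45364, 11^512 ≡ 2242, 11^1024 ≡ 12499, 11^2048 ≡ 22129, 11^4096 ≡ 24952, 11^8192 ≡ 32398.
14747 = 8192 + 4096 + 2048 + 256 + 128 + 16 + 8 + 2 + 1, so 11^14747 ≡ 32398·24952·22129·45364·54742·25540·51844·121·11 ≡ 14135 (mod 58989).

14135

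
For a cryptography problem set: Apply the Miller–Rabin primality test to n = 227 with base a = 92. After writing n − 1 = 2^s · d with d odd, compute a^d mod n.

n − 1 = 226 = 2^1 · 113, so s = 1 and d = 113.
92^113 mod 227 = 1.

1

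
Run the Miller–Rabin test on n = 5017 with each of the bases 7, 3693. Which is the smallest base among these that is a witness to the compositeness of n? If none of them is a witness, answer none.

n − 1 = 5016 = 2^3 · 627, so s = 3 and d = 627.
Base 7: x_0 = 7^627 mod 5017 = 1821. x_0 is neither 1 nor 5016, so continue squaring. x_1 = 1821^2 mod 5017 = 4821. x_2 = 4821^2 mod 5017 = 3297. Reached i = s−1 = 2 without hitting −1: 7 is a Miller–Rabin witness and 5017 is composite.
Base 3693: x_0 = 3693^627 mod 5017 = 2061. x_0 is neither 1 nor 5016, so continue squaring. x_1 = 2061^2 mod 5017 = 3339. x_2 = 3339^2 mod 5017 = 1147. Reached i = s−1 = 2 without hitting −1: 3693 is a Miller–Rabin witness and 5017 is composite.
The smallest witness among the given bases is 7.

7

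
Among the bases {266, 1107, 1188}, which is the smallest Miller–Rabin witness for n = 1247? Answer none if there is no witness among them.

n − 1 = 1246 = 2^1 · 623, so s = 1 and d = 623.
Base 266: x_0 = 266^623 mod 1247 = 1246. x_0 = 1246 ≡ −1, so 266 is not a witness.
Base 1107: x_0 = 1107^623 mod 1247 = 1246. x_0 = 1246 ≡ −1, so 1107 is not a witness.
Base 1188: x_0 = 1188^623 mod 1247 = 1246. x_0 = 1246 ≡ −1, so 1188 is not a witness.
No listed base is a witness for 1247.

none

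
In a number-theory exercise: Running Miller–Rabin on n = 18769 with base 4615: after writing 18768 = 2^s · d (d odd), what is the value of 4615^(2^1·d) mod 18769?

3251

n − 1 = 18768 = 2^4 · 1173, so s = 4 and d = 1173.
Repeated squaring mod 18769: 4615^1 ≡ 4615, 4615^2 ≡ 14179, 4615^4 ≡ 9282, 4615^8 ≡ 5814, 4615^16 ≡ 18396, 4615^32 ≡ 7746, 4615^64 ≡ 14792, 4615^128 ≡ 13031, 4615^256 ≡ 3818, 4615^512 ≡ 12380, 4615^1024 ≡ 15515.
1173 = 1024 + 128 + 16 + 4 + 1, so 4615^1173 ≡ 15515·13031·18396·9282·4615 ≡ 17663 (mod 18769).
x_0 = 17663.
x_1 = 17663^2 mod 18769 = 3251.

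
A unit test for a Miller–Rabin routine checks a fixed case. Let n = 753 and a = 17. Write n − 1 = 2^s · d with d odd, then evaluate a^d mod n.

n − 1 = 752 = 2^4 · 47, so s = 4 and d = 47.
17^47 mod 753 = 449.

449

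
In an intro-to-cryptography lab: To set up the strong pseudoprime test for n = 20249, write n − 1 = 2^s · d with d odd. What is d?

2531

Halving: 20248 → 10124 → 5062 → 2531; 2531 is odd.
So 20248 = 2^3 · 2531.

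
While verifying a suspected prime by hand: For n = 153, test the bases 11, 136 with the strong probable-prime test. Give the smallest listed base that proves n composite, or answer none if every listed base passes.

11

n − 1 = 152 = 2^3 · 19, so s = 3 and d = 19.
Base 11: x_0 = 11^19 mod 153 = 56. x_0 is neither 1 nor 152, so continue squaring. x_1 = 56^2 mod 153 = 76. x_2 = 76^2 mod 153 = 115. Reached i = s−1 = 2 without hitting −1: 11 is a Miller–Rabin witness and 153 is composite.
Base 136: x_0 = 136^19 mod 153 = 136. x_0 is neither 1 nor 152, so continue squaring. x_1 = 136^2 mod 153 = 136. x_2 = 136^2 mod 153 = 136. Reached i = s−1 = 2 without hitting −1: 136 is a Miller–Rabin witness and 153 is composite.
The smallest witness among the given bases is 11.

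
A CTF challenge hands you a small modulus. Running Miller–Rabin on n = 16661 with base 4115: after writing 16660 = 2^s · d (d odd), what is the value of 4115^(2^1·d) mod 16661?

1

n − 1 = 16660 = 2^2 · 4165, so s = 2 and d = 4165.
x_0 = 4115^4165 mod 16661 = 1.
x_1 = 1^2 mod 16661 = 1.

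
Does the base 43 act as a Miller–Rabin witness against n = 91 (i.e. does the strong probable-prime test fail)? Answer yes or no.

yes

n − 1 = 90 = 2^1 · 45, so s = 1 and d = 45.
By repeated squaring, 43^45 ≡ 64 (mod 91).
x_0 = 43^45 mod 91 = 64.
x_0 ∉ {1, 90} and s = 1, so 43 is a Miller–Rabin witness and 91 is composite.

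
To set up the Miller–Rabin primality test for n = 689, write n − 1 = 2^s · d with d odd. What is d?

Halving: 688 → 344 → 172 → 86 → 43; 43 is odd.
So 688 = 2^4 · 43.

43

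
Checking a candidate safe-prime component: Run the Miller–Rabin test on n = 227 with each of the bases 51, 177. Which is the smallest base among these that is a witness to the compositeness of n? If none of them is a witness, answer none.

none

n − 1 = 226 = 2^1 · 113, so s = 1 and d = 113.
Base 51: x_0 = 51^113 mod 227 = 226. x_0 = 226 ≡ −1, so 51 is not a witness.
Base 177: x_0 = 177^113 mod 227 = 1. x_0 = 1, so 177 is not a witness.
No listed base is a witness for 227.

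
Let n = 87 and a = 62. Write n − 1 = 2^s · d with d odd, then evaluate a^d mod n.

62

n − 1 = 86 = 2^1 · 43, so s = 1 and d = 43.
62^43 mod 87 = 62.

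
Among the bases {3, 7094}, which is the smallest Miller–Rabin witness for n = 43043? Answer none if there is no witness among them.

n − 1 = 43042 = 2^1 · 21521, so s = 1 and d = 21521.
Base 3: x_0 = 3^21521 mod 43043 = 18989. x_0 ∉ {1, 43042} and s = 1, so 3 is a Miller–Rabin witness and 43043 is composite.
Base 7094: x_0 = 7094^21521 mod 43043 = 8986. x_0 ∉ {1, 43042} and s = 1, so 7094 is a Miller–Rabin witness and 43043 is composite.
The smallest witness among the given bases is 3.

3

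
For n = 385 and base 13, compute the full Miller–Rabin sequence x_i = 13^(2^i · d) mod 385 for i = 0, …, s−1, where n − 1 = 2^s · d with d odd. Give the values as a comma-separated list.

n − 1 = 384 = 2^7 · 3, so s = 7 and d = 3.
x_0 = 13^3 mod 385 = 272.
x_1 = 272^2 mod 385 = 64.
x_2 = 64^2 mod 385 = 246.
x_3 = 246^2 mod 385 = 71.
x_4 = 71^2 mod 385 = 36.
x_5 = 36^2 mod 385 = 141.
x_6 = 141^2 mod 385 = 246.

272, 64, 246, 71, 36, 141, 246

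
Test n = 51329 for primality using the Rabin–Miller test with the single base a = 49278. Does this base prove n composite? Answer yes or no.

n − 1 = 51328 = 2^7 · 401, so s = 7 and d = 401.
x_0 = 49278^401 mod 51329 = 48269.
x_0 is neither 1 nor 51328, so continue squaring.
x_1 = 48269^2 mod 51329 = 21722.
x_2 = 21722^2 mod 51329 = 29116.
x_3 = 29116^2 mod 51329 = 43021.
x_4 = 43021^2 mod 51329 = 36688.
x_5 = 36688^2 mod 51329 = 8977.
x_6 = 8977^2 mod 51329 = 51328.
x_6 ≡ −1, so 49278 is not a witness.

no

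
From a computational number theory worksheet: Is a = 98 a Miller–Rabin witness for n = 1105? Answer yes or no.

n − 1 = 1104 = 2^4 · 69, so s = 4 and d = 69.
By repeated squaring, 98^69 ≡ 268 (mod 1105).
x_0 = 98^69 mod 1105 = 268.
x_0 is neither 1 nor 1104, so continue squaring.
x_1 = 268^2 mod 1105 = 1104.
x_1 ≡ −1, so 98 is not a witness.

no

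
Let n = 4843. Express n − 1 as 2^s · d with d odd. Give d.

2421

Halving: 4842 → 2421; 2421 is odd.
So 4842 = 2^1 · 2421.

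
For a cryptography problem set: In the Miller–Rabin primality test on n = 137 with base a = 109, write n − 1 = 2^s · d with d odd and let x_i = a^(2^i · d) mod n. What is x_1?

n − 1 = 136 = 2^3 · 17, so s = 3 and d = 17.
x_0 = 109^17 mod 137 = 100.
x_1 = 100^2 mod 137 = 136.

136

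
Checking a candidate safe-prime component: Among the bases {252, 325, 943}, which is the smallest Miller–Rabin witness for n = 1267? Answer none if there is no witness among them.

252

n − 1 = 1266 = 2^1 · 633, so s = 1 and d = 633.
Base 252: x_0 = 252^633 mod 1267 = 469. x_0 ∉ {1, 1266} and s = 1, so 252 is a Miller–Rabin witness and 1267 is composite.
Base 325: x_0 = 325^633 mod 1267 = 27. x_0 ∉ {1, 1266} and s = 1, so 325 is a Miller–Rabin witness and 1267 is composite.
Base 943: x_0 = 943^633 mod 1267 = 391. x_0 ∉ {1, 1266} and s = 1, so 943 is a Miller–Rabin witness and 1267 is composite.
The smallest witness among the given bases is 252.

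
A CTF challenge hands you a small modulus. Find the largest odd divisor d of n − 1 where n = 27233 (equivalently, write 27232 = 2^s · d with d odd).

Halving: 27232 → 13616 → 6808 → 3404 → 1702 → 851; 851 is odd.
So 27232 = 2^5 · 851.

851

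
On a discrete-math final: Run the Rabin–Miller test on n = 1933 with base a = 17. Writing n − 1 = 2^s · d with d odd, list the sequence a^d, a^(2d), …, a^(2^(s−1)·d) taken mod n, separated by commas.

1335, 1932

n − 1 = 1932 = 2^2 · 483, so s = 2 and d = 483.
x_0 = 17^483 mod 1933 = 1335.
x_1 = 1335^2 mod 1933 = 1932.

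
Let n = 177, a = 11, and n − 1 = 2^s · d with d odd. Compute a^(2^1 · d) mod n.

88

n − 1 = 176 = 2^4 · 11, so s = 4 and d = 11.
x_0 = 11^11 mod 177 = 77.
x_1 = 77^2 mod 177 = 88.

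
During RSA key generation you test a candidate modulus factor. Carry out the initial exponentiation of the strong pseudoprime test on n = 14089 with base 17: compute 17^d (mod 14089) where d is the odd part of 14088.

866

n − 1 = 14088 = 2^3 · 1761, so s = 3 and d = 1761.
17^1761 mod 14089 = 866.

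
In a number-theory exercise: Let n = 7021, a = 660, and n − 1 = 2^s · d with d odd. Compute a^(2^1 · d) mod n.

n − 1 = 7020 = 2^2 · 1755, so s = 2 and d = 1755.
x_0 = 660^1755 mod 7021 = 3053.
x_1 = 3053^2 mod 7021 = 3942.

3942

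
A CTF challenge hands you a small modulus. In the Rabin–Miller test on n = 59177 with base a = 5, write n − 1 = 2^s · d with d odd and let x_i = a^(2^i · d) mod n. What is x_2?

45947

n − 1 = 59176 = 2^3 · 7397, so s = 3 and d = 7397.
x_0 = 5^7397 mod 59177 = 5335.
x_1 = 5335^2 mod 59177 = 57265.
x_2 = 57265^2 mod 59177 = 45947.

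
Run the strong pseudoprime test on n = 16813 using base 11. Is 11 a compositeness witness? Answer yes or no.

n − 1 = 16812 = 2^2 · 4203, so s = 2 and d = 4203.
x_0 = 11^4203 mod 16813 = 471.
x_0 is neither 1 nor 16812, so continue squaring.
x_1 = 471^2 mod 16813 = 3272.
Reached i = s−1 = 1 without hitting −1: 11 is a Miller–Rabin witness and 16813 is composite.

yes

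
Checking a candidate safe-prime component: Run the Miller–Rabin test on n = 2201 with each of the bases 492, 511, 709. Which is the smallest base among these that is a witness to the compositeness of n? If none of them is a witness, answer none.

n − 1 = 2200 = 2^3 · 275, so s = 3 and d = 275.
Base 492: x_0 = 492^275 mod 2201 = 2200. x_0 = 2200 ≡ −1, so 492 is not a witness.
Base 511: x_0 = 511^275 mod 2201 = 2200. x_0 = 2200 ≡ −1, so 511 is not a witness.
Base 709: x_0 = 709^275 mod 2201 = 2200. x_0 = 2200 ≡ −1, so 709 is not a witness.
No listed base is a witness for 2201.

none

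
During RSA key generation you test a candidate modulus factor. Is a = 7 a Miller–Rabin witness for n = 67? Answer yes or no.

no

n − 1 = 66 = 2^1 · 33, so s = 1 and d = 33.
x_0 = 7^33 mod 67 = 66.
x_0 = 66 ≡ −1, so 7 is not a witness.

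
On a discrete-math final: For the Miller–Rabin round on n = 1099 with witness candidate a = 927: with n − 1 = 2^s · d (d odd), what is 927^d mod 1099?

706

n − 1 = 1098 = 2^1 · 549, so s = 1 and d = 549.
927^549 mod 1099 = 706.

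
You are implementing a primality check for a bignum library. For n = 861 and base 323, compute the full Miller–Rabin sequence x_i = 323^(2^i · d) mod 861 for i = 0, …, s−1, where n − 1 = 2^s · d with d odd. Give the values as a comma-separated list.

50, 778

n − 1 = 860 = 2^2 · 215, so s = 2 and d = 215.
x_0 = 323^215 mod 861 = 50.
x_1 = 50^2 mod 861 = 778.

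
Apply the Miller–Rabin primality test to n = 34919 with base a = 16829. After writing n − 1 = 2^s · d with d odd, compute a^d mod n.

34918

n − 1 = 34918 = 2^1 · 17459, so s = 1 and d = 17459.
Repeated squaring mod 34919: 16829^1 ≡ 16829, 16829^2 ≡ 22151, 16829^4 ≡ 19932, 16829^8 ≡ 11161, 16829^16 ≡ 11848, 16829^32 ≡ 724, 16829^64 ≡ 391, 16829^128 ≡ 13205, 16829^256 ≡ 21458, 16829^512 ≡ 3830, 16829^1024 ≡ 2920, 16829^2048 ≡ 6164, 16829^4096 ≡ 3024, 16829^8192 ≡ 30717, 16829^16384 ≡ 22709.
17459 = 16384 + 1024 + 32 + 16 + 2 + 1, so 16829^17459 ≡ 22709·2920·724·11848·22151·16829 ≡ 34918 (mod 34919).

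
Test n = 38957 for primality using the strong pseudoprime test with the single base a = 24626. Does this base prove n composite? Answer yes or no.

n − 1 = 38956 = 2^2 · 9739, so s = 2 and d = 9739.
x_0 = 24626^9739 mod 38957 = 38570.
x_0 is neither 1 nor 38956, so continue squaring.
x_1 = 38570^2 mod 38957 = 32898.
Reached i = s−1 = 1 without hitting −1: 24626 is a Miller–Rabin witness and 38957 is composite.

yes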